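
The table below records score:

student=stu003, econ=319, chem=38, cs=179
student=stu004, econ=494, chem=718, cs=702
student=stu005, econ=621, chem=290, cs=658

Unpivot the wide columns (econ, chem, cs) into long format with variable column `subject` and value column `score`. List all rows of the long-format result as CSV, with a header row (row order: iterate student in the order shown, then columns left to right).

student,subject,score
stu003,econ,319
stu003,chem,38
stu003,cs,179
stu004,econ,494
stu004,chem,718
stu004,cs,702
stu005,econ,621
stu005,chem,290
stu005,cs,658

Each (student, column) pair becomes one row: 3 × 3 = 9 rows.
For example, (stu003, econ) → score=319.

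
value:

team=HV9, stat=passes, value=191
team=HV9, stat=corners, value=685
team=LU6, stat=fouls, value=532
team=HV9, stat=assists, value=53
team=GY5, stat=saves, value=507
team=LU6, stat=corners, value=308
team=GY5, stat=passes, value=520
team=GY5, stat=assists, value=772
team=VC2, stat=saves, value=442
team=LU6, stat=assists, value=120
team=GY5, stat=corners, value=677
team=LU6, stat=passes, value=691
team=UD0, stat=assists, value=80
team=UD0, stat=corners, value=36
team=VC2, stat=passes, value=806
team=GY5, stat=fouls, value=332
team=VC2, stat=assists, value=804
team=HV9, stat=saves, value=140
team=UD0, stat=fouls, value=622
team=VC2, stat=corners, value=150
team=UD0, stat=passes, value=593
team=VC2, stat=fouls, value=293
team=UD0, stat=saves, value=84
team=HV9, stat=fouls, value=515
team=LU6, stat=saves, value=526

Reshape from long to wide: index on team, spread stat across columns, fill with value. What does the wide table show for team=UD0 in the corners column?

36

Wide layout: rows indexed by team, columns are the 5 distinct stat values (passes, corners, fouls, assists, saves).
Cell (team=UD0, stat=corners) draws from the long row where team=UD0 and stat=corners, which has value=36.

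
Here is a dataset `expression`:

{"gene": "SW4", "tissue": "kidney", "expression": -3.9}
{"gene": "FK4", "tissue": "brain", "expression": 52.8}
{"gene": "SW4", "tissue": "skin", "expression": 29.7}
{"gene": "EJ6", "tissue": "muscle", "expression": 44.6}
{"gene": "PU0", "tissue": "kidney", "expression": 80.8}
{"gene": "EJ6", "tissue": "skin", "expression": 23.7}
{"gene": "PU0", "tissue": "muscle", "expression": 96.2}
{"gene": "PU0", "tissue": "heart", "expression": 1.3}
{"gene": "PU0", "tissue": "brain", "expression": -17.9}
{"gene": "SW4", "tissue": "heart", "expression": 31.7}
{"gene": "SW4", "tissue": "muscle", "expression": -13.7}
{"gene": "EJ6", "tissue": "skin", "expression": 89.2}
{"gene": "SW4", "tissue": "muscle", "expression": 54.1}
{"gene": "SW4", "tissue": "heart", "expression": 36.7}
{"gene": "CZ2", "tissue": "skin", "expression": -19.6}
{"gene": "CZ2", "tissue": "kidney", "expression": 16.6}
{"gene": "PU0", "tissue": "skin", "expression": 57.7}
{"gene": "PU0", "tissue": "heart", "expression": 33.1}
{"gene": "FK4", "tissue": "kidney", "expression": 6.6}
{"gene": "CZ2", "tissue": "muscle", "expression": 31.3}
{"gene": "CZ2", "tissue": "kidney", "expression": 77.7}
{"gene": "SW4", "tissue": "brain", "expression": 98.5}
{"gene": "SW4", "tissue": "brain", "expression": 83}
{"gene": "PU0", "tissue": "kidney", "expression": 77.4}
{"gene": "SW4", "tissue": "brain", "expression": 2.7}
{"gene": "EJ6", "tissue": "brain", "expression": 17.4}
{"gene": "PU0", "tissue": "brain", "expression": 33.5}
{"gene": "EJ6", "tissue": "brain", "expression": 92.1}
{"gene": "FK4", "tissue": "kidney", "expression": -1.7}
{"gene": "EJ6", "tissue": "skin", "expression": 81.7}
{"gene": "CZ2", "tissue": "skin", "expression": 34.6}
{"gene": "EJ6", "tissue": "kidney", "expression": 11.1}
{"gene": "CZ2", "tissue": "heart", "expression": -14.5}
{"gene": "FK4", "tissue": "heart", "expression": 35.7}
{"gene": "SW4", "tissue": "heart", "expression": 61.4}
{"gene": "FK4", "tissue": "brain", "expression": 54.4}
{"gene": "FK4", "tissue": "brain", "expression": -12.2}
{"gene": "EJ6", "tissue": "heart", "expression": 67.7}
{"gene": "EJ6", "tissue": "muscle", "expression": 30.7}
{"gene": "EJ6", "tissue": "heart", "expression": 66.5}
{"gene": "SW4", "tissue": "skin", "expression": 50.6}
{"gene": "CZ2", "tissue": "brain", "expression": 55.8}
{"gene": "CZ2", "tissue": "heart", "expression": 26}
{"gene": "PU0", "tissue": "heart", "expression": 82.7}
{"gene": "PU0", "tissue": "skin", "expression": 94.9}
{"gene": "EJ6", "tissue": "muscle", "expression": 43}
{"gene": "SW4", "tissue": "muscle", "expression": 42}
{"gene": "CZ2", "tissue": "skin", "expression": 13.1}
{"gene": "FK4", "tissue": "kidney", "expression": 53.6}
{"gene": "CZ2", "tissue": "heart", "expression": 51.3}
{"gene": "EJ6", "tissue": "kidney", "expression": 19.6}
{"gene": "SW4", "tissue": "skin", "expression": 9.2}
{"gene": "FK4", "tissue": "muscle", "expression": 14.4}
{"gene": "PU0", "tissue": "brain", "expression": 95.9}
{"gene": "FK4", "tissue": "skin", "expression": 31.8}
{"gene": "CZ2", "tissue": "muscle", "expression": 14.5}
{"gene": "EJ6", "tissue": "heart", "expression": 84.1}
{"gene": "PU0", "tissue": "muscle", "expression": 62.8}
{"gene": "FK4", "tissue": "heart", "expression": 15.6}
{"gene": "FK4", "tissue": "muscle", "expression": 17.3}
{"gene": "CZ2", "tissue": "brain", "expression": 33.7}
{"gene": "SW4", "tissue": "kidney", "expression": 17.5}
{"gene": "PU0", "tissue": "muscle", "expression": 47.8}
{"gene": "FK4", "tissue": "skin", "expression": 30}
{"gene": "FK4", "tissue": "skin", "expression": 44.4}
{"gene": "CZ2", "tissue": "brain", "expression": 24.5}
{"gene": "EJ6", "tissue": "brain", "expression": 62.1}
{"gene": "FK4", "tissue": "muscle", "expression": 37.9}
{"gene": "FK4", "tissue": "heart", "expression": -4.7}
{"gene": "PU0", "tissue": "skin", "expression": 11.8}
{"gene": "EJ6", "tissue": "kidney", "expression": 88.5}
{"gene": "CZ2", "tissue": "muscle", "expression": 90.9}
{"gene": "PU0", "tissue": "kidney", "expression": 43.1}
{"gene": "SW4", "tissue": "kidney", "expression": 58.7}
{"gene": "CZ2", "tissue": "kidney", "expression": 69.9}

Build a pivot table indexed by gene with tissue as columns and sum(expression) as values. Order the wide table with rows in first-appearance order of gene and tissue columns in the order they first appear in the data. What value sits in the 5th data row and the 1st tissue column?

164.2

With rows in first-appearance order of gene, row 5 is gene=CZ2. tissue columns in first-appearance order: kidney, brain, skin, muscle, heart; column 1 is kidney.
Long rows with gene=CZ2, tissue=kidney: 16.6 + 77.7 + 69.9 = 164.2.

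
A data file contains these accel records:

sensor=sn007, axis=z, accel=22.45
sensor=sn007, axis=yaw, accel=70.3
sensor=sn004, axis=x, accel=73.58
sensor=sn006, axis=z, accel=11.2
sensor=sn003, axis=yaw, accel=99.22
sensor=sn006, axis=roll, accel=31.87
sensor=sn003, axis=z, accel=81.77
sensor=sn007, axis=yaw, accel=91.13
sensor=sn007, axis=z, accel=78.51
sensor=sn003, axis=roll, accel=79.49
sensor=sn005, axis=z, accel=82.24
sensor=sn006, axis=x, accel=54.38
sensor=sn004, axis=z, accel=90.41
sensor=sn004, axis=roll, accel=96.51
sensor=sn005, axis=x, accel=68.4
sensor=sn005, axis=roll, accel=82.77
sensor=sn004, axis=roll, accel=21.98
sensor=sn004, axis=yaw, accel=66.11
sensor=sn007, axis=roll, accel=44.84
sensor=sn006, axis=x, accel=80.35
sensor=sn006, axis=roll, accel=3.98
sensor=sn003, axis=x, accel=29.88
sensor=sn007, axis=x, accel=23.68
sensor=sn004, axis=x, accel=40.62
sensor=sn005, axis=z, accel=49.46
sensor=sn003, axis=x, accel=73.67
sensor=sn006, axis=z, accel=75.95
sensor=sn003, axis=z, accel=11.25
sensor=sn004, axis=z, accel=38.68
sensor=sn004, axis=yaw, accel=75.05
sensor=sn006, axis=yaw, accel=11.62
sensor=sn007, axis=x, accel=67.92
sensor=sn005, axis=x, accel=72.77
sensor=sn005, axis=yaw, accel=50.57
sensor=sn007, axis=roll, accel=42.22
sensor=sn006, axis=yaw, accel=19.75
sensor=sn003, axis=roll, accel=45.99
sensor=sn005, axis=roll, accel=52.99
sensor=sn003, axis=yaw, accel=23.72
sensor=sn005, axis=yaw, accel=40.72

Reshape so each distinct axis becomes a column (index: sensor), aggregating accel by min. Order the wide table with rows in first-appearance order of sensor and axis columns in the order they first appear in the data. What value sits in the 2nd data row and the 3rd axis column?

With rows in first-appearance order of sensor, row 2 is sensor=sn004. axis columns in first-appearance order: z, yaw, x, roll; column 3 is x.
Long rows with sensor=sn004, axis=x: min(73.58, 40.62) = 40.62.

40.62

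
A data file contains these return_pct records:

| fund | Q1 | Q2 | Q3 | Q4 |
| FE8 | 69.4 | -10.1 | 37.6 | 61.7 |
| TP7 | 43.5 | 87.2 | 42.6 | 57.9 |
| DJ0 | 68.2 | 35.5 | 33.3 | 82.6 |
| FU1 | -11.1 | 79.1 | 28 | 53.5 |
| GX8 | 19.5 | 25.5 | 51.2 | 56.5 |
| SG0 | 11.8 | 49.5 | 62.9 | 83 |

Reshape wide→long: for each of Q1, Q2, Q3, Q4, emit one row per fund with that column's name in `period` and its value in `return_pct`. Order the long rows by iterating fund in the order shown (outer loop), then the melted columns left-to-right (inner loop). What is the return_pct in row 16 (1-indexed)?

53.5

24 rows total (6 × 4). Row 16: index ⌊(16-1)/4⌋ = 3 into fund → FU1; (16-1) mod 4 = 3 into the melted columns → Q4.
So row 16 is (FU1, Q4, 53.5); return_pct = 53.5.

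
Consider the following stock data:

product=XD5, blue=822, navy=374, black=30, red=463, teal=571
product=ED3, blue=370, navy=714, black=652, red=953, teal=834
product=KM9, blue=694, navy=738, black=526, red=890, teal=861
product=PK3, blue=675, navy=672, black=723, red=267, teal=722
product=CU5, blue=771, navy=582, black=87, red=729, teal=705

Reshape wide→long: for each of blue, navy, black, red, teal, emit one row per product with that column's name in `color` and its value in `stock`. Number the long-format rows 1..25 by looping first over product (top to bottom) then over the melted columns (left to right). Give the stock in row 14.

890

25 rows total (5 × 5). Row 14: index ⌊(14-1)/5⌋ = 2 into product → KM9; (14-1) mod 5 = 3 into the melted columns → red.
So row 14 is (KM9, red, 890); stock = 890.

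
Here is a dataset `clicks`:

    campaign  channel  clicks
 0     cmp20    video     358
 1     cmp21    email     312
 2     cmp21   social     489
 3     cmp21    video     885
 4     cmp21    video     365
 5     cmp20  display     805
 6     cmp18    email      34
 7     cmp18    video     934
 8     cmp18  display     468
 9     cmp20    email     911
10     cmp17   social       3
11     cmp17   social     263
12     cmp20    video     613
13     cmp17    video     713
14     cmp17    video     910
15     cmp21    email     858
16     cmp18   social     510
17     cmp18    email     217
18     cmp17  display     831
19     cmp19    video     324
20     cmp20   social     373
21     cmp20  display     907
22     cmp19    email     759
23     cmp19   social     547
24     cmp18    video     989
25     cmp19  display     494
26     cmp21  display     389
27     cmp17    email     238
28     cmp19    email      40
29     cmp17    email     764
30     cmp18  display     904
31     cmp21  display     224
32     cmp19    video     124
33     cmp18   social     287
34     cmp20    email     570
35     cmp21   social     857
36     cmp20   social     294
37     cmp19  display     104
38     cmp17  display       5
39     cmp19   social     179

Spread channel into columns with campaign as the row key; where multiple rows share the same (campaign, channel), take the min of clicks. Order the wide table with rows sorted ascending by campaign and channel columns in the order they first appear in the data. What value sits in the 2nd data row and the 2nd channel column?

With rows sorted ascending by campaign, row 2 is campaign=cmp18. channel columns in first-appearance order: video, email, social, display; column 2 is email.
Long rows with campaign=cmp18, channel=email: min(34, 217) = 34.

34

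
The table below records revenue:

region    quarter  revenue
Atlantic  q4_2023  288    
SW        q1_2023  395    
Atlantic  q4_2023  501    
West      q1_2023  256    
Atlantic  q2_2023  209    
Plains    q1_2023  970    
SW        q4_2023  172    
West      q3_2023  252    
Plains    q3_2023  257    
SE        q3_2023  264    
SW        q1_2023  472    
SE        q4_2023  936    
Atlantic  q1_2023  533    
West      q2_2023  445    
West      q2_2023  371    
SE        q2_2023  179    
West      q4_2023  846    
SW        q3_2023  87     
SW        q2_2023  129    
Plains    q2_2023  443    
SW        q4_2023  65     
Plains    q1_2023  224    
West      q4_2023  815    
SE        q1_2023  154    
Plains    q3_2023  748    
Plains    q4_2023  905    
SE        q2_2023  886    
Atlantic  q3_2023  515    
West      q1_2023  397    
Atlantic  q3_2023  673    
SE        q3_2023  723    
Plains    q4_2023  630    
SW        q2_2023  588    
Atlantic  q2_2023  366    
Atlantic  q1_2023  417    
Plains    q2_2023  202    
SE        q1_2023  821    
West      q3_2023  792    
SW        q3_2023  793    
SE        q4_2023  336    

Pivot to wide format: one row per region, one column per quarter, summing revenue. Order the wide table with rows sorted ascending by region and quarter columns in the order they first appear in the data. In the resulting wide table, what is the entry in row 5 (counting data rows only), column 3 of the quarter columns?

816

With rows sorted ascending by region, row 5 is region=West. quarter columns in first-appearance order: q4_2023, q1_2023, q2_2023, q3_2023; column 3 is q2_2023.
Long rows with region=West, quarter=q2_2023: 445 + 371 = 816.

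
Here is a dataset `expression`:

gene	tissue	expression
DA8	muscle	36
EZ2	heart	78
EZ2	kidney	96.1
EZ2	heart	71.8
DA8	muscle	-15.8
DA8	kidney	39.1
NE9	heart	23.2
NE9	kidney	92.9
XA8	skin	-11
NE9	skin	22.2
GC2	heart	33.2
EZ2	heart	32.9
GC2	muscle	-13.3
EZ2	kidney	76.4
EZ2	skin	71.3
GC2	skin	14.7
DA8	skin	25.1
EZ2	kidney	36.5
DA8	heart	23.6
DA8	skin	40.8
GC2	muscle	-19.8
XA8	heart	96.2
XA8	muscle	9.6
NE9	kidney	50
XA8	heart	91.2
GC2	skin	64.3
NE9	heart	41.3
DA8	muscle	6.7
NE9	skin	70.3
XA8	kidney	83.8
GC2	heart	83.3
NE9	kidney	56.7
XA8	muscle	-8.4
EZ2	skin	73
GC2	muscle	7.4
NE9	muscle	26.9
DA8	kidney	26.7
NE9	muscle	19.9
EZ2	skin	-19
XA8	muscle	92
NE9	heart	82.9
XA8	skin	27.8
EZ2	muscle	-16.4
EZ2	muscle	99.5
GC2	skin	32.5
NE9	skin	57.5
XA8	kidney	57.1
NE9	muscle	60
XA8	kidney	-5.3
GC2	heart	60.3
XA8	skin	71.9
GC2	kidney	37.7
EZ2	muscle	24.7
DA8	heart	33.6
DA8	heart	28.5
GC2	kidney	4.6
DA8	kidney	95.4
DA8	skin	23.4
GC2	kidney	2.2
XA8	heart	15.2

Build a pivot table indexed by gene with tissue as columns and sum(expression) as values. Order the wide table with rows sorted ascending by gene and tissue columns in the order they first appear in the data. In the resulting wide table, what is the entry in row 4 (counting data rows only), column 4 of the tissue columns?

With rows sorted ascending by gene, row 4 is gene=NE9. tissue columns in first-appearance order: muscle, heart, kidney, skin; column 4 is skin.
Long rows with gene=NE9, tissue=skin: 22.2 + 70.3 + 57.5 = 150.

150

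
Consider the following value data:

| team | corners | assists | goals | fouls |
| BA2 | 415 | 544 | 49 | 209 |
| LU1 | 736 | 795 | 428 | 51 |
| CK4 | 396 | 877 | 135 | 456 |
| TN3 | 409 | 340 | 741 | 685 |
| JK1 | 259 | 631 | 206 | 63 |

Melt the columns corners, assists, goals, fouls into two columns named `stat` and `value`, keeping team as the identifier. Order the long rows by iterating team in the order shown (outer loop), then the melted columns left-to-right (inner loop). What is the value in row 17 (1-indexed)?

20 rows total (5 × 4). Row 17: index ⌊(17-1)/4⌋ = 4 into team → JK1; (17-1) mod 4 = 0 into the melted columns → corners.
So row 17 is (JK1, corners, 259); value = 259.

259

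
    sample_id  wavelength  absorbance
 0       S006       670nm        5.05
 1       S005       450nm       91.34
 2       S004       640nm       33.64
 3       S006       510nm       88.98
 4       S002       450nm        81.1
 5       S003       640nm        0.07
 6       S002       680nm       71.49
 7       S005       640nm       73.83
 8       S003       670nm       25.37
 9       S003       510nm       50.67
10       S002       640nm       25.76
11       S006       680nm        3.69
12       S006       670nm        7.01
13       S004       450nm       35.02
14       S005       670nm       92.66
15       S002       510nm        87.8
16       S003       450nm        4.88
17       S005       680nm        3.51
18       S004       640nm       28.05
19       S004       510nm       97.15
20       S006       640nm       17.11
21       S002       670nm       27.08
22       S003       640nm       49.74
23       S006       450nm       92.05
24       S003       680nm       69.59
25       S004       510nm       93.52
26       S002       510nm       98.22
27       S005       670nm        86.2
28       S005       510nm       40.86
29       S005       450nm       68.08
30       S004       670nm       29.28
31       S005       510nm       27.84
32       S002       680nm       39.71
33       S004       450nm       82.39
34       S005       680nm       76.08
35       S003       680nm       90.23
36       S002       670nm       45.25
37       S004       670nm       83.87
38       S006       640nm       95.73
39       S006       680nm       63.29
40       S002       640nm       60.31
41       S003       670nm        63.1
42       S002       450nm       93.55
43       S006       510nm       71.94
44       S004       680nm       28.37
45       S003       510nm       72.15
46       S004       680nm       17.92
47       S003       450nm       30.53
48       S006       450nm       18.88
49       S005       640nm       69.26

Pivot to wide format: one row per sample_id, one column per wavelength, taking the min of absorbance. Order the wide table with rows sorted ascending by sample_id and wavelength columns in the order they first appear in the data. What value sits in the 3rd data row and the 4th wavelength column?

With rows sorted ascending by sample_id, row 3 is sample_id=S004. wavelength columns in first-appearance order: 670nm, 450nm, 640nm, 510nm, 680nm; column 4 is 510nm.
Long rows with sample_id=S004, wavelength=510nm: min(97.15, 93.52) = 93.52.

93.52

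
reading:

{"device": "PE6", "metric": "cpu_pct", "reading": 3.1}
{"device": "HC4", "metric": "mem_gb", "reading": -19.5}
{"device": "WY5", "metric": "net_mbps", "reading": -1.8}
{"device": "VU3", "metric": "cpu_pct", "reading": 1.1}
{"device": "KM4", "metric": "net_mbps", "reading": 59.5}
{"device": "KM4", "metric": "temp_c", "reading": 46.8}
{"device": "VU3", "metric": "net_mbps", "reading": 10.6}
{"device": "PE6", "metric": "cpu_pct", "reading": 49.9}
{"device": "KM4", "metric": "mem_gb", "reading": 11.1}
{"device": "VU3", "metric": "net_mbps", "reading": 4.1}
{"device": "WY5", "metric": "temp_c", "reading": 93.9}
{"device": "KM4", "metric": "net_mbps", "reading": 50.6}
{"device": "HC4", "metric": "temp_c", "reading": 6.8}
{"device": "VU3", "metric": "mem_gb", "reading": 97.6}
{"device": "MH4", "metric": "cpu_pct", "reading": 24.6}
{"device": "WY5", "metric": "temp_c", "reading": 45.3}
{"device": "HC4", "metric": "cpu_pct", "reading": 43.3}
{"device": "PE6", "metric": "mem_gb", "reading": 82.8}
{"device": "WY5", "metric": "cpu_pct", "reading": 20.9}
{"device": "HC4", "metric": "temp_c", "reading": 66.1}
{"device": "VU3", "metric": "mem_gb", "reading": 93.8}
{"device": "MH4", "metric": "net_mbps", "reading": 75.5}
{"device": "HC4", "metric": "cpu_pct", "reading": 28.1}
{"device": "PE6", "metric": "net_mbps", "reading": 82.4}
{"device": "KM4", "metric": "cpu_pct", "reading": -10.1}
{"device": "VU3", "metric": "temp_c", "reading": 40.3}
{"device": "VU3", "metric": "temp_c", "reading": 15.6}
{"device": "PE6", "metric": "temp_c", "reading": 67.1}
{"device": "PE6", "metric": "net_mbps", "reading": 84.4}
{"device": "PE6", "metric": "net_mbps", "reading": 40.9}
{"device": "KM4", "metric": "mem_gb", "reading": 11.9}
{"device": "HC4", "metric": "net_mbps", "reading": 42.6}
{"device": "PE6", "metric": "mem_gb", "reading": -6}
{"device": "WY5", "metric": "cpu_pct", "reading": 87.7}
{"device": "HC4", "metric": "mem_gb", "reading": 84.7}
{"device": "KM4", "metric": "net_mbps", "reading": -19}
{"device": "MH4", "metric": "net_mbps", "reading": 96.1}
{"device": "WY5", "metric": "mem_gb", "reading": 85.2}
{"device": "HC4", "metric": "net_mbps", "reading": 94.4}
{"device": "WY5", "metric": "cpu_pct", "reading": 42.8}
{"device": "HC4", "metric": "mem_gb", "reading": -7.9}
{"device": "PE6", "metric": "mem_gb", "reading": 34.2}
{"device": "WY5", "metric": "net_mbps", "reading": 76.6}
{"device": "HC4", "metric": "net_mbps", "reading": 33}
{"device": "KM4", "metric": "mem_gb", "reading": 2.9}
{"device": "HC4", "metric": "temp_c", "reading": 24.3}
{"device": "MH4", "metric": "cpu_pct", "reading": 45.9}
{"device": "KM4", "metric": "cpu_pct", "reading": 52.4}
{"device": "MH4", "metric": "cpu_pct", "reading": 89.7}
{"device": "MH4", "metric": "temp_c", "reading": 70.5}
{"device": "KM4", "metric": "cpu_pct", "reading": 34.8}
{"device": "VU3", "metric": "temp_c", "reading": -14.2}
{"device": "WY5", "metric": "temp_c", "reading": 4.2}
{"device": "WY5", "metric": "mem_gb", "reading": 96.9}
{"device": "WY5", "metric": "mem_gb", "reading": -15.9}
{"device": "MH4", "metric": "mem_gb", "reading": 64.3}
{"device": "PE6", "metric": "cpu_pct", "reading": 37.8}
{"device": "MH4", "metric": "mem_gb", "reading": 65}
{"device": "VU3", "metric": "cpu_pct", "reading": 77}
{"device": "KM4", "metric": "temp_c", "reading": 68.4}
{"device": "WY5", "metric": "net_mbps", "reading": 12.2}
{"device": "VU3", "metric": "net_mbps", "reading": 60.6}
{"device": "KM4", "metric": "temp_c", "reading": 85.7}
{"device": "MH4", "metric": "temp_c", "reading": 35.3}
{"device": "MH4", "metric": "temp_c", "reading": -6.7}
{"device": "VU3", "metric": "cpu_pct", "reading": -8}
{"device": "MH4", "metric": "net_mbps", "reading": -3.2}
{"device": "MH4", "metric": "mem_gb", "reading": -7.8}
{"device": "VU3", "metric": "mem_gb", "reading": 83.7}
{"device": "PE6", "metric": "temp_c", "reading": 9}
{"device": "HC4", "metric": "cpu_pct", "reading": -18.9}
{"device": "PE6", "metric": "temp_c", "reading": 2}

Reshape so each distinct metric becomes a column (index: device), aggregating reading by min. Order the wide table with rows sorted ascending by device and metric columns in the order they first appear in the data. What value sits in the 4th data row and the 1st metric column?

3.1

With rows sorted ascending by device, row 4 is device=PE6. metric columns in first-appearance order: cpu_pct, mem_gb, net_mbps, temp_c; column 1 is cpu_pct.
Long rows with device=PE6, metric=cpu_pct: min(3.1, 49.9, 37.8) = 3.1.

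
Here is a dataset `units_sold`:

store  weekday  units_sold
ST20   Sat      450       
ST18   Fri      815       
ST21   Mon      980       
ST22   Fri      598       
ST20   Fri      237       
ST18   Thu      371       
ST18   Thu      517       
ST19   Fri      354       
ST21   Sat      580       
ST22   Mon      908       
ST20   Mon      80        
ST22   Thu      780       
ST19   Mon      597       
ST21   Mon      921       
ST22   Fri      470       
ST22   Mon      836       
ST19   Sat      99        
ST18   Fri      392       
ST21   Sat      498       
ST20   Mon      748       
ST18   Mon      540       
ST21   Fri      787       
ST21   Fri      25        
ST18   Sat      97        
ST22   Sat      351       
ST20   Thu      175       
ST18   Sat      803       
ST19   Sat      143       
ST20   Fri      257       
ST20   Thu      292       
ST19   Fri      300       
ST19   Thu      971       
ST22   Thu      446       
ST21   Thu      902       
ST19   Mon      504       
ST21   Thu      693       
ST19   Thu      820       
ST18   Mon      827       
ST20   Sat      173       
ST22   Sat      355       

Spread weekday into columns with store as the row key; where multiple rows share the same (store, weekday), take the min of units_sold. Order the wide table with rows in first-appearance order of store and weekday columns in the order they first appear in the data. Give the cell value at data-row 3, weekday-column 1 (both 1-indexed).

With rows in first-appearance order of store, row 3 is store=ST21. weekday columns in first-appearance order: Sat, Fri, Mon, Thu; column 1 is Sat.
Long rows with store=ST21, weekday=Sat: min(580, 498) = 498.

498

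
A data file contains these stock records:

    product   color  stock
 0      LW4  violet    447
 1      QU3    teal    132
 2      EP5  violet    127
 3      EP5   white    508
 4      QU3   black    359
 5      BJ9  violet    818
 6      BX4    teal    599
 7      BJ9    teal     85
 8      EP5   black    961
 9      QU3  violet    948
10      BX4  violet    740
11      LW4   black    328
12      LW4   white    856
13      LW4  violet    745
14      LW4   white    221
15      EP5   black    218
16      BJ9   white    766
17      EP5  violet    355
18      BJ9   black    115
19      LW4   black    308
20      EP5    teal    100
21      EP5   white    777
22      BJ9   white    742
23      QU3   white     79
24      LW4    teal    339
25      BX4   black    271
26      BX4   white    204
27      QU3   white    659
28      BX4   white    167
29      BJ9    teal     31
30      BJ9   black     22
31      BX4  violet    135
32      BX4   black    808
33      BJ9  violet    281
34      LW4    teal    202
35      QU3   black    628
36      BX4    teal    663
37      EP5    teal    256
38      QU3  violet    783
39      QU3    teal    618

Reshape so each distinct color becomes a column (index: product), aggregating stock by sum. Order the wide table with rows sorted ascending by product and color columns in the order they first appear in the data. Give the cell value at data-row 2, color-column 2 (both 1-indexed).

With rows sorted ascending by product, row 2 is product=BX4. color columns in first-appearance order: violet, teal, white, black; column 2 is teal.
Long rows with product=BX4, color=teal: 599 + 663 = 1262.

1262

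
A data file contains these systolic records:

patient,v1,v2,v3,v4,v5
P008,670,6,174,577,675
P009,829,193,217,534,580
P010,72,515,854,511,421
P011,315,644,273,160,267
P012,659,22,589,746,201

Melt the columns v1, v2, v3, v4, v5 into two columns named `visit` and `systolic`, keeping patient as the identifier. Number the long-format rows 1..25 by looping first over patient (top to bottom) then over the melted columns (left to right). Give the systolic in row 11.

72

25 rows total (5 × 5). Row 11: index ⌊(11-1)/5⌋ = 2 into patient → P010; (11-1) mod 5 = 0 into the melted columns → v1.
So row 11 is (P010, v1, 72); systolic = 72.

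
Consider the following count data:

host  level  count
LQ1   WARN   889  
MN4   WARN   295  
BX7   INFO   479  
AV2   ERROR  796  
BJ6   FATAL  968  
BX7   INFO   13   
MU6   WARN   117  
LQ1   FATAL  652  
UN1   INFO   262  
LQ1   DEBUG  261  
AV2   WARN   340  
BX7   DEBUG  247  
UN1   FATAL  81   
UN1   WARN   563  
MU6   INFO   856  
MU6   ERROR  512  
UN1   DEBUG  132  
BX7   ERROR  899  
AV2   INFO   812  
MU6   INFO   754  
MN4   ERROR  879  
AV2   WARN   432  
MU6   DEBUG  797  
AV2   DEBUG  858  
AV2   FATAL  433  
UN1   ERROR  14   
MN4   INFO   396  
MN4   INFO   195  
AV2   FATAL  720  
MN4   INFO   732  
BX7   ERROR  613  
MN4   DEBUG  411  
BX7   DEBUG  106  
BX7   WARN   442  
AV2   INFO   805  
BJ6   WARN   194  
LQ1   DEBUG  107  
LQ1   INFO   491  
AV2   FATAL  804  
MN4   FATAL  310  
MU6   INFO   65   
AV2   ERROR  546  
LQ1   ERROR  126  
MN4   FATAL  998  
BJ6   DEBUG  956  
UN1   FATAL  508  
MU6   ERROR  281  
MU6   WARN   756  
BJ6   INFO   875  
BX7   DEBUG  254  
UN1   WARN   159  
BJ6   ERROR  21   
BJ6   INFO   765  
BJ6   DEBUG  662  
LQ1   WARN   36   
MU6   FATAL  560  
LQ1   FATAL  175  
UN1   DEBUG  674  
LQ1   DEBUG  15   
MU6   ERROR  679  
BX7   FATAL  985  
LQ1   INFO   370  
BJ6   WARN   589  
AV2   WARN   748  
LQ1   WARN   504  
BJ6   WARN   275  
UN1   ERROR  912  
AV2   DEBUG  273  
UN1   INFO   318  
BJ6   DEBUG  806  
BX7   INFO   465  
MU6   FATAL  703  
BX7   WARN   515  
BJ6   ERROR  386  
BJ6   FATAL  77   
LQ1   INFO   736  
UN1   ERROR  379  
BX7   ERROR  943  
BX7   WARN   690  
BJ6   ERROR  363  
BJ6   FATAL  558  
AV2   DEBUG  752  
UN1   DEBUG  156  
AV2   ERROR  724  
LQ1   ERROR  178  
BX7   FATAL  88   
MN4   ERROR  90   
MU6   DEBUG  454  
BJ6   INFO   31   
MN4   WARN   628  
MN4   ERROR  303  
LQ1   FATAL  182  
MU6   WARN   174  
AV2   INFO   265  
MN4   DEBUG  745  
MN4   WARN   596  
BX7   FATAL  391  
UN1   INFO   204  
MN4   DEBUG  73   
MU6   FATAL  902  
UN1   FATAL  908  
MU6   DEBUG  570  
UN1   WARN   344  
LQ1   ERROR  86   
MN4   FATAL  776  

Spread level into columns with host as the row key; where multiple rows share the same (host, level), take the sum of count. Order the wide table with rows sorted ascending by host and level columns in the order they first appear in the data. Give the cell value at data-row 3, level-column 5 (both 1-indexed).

607

With rows sorted ascending by host, row 3 is host=BX7. level columns in first-appearance order: WARN, INFO, ERROR, FATAL, DEBUG; column 5 is DEBUG.
Long rows with host=BX7, level=DEBUG: 247 + 106 + 254 = 607.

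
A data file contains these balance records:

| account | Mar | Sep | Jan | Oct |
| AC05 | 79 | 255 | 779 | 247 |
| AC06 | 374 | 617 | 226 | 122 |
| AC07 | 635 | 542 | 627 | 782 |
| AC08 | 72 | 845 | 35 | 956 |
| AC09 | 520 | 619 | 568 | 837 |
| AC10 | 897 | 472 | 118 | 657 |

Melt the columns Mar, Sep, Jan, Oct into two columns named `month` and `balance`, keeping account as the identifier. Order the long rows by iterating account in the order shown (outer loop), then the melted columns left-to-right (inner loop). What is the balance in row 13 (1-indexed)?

72

24 rows total (6 × 4). Row 13: index ⌊(13-1)/4⌋ = 3 into account → AC08; (13-1) mod 4 = 0 into the melted columns → Mar.
So row 13 is (AC08, Mar, 72); balance = 72.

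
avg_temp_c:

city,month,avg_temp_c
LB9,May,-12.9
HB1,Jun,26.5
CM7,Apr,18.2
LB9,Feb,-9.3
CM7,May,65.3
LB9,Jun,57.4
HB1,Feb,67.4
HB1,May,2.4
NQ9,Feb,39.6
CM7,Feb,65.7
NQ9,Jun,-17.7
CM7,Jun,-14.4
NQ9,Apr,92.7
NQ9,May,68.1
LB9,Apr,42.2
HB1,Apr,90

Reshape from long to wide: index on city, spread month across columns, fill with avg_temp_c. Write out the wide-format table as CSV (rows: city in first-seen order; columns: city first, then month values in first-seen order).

Columns: city plus the 4 distinct month values (May, Jun, Apr, Feb).
For example, row LB9 column May takes avg_temp_c=-12.9 from the long row (LB9, May).

city,May,Jun,Apr,Feb
LB9,-12.9,57.4,42.2,-9.3
HB1,2.4,26.5,90,67.4
CM7,65.3,-14.4,18.2,65.7
NQ9,68.1,-17.7,92.7,39.6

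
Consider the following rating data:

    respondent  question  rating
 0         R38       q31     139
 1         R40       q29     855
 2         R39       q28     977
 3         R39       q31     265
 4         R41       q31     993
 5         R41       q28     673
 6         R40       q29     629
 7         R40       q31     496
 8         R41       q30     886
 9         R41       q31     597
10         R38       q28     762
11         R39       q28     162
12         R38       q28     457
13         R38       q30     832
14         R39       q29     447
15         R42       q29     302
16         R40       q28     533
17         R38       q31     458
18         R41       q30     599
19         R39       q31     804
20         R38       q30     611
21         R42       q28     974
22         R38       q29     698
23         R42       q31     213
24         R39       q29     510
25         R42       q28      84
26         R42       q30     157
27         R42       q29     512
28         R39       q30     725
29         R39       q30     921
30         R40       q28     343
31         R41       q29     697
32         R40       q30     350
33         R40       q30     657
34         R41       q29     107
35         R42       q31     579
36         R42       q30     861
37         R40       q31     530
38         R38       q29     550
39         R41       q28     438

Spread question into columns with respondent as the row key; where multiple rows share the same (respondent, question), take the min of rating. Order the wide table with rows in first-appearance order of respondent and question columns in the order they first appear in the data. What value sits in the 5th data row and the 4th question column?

157

With rows in first-appearance order of respondent, row 5 is respondent=R42. question columns in first-appearance order: q31, q29, q28, q30; column 4 is q30.
Long rows with respondent=R42, question=q30: min(157, 861) = 157.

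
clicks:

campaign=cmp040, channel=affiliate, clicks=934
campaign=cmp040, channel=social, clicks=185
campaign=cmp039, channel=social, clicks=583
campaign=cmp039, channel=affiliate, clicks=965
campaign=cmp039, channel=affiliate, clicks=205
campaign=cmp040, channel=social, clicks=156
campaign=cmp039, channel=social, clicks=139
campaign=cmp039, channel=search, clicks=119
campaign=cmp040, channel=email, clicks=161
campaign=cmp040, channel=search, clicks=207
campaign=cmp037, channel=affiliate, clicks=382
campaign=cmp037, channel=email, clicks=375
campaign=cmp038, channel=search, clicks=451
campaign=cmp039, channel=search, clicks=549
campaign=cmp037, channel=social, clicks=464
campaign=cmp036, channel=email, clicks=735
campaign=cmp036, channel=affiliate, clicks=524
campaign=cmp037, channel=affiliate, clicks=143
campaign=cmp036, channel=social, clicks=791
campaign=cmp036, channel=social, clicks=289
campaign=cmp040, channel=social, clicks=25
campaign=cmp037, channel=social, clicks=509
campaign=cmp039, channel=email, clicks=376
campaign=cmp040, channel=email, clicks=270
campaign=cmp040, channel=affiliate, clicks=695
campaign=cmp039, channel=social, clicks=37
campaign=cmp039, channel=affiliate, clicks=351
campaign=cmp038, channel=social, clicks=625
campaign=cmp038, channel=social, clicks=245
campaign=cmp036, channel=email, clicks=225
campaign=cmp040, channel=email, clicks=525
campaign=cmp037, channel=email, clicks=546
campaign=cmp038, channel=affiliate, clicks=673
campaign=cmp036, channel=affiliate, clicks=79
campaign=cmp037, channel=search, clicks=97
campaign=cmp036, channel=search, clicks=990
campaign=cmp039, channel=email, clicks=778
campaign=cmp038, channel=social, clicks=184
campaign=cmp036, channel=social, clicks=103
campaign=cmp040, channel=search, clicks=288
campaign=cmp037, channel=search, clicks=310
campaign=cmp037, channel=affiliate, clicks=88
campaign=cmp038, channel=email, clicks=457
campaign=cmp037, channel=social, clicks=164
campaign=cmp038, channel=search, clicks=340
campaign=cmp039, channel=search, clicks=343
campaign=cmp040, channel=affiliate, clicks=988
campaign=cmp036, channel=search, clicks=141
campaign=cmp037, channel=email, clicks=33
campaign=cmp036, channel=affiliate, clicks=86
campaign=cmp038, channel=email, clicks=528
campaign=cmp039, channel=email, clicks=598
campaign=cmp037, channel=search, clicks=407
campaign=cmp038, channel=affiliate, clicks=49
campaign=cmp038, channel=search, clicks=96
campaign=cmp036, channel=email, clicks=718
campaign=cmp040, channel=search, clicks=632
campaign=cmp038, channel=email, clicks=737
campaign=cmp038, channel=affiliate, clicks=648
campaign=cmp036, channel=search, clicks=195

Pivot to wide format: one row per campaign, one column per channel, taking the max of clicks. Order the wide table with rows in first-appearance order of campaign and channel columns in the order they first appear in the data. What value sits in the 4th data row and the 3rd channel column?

451

With rows in first-appearance order of campaign, row 4 is campaign=cmp038. channel columns in first-appearance order: affiliate, social, search, email; column 3 is search.
Long rows with campaign=cmp038, channel=search: max(451, 340, 96) = 451.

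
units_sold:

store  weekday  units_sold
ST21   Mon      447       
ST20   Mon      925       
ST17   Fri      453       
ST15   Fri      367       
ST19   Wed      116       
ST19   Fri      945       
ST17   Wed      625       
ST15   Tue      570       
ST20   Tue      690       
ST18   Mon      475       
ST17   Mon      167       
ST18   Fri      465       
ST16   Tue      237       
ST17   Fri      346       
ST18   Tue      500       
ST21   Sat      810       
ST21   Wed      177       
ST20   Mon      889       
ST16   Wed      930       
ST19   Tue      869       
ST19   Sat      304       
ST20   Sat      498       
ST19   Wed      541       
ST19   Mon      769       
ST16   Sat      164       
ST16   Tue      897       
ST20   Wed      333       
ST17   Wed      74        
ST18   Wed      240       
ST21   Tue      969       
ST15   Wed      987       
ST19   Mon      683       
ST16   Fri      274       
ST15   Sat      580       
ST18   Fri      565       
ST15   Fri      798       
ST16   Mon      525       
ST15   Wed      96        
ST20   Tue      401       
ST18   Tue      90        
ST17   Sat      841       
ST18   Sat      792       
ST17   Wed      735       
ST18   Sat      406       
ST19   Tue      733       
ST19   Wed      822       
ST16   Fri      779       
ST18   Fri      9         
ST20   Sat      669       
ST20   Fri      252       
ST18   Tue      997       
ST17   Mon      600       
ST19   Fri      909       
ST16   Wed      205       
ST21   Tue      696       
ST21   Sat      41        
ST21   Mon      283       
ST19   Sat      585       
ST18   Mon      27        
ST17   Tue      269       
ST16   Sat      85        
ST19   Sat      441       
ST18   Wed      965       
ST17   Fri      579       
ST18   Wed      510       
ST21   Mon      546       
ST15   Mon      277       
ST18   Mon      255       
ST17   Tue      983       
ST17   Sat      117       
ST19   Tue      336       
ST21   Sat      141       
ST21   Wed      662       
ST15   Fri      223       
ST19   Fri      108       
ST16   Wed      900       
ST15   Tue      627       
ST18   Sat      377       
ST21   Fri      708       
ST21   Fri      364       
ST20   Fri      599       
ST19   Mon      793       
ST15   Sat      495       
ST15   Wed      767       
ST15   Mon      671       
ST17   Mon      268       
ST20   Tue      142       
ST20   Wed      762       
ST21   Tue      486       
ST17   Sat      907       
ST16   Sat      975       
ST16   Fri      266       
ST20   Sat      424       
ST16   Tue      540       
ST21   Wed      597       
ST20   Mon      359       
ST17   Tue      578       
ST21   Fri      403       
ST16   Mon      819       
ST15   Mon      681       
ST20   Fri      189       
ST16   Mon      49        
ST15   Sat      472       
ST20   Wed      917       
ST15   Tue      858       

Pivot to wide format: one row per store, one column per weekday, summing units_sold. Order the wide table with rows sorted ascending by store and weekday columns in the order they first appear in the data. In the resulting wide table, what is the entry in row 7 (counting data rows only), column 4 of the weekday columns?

2151

With rows sorted ascending by store, row 7 is store=ST21. weekday columns in first-appearance order: Mon, Fri, Wed, Tue, Sat; column 4 is Tue.
Long rows with store=ST21, weekday=Tue: 969 + 696 + 486 = 2151.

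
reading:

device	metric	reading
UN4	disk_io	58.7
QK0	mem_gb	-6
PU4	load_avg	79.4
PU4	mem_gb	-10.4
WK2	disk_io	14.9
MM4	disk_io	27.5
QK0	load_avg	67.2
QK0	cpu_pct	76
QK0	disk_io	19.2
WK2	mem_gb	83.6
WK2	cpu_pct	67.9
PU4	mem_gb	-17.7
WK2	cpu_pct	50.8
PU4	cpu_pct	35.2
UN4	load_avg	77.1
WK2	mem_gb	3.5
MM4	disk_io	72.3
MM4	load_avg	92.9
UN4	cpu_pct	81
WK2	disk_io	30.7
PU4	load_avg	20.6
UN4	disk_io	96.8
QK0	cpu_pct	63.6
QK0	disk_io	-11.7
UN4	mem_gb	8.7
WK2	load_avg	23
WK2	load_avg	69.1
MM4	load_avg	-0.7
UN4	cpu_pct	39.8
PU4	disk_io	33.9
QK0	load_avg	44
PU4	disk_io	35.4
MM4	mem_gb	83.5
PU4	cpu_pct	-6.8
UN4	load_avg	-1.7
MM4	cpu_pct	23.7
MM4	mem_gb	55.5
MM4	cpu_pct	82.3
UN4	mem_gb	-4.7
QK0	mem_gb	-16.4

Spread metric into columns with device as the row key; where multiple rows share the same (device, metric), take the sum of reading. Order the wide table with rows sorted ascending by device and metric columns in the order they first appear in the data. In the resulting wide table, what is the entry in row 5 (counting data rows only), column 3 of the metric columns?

With rows sorted ascending by device, row 5 is device=WK2. metric columns in first-appearance order: disk_io, mem_gb, load_avg, cpu_pct; column 3 is load_avg.
Long rows with device=WK2, metric=load_avg: 23 + 69.1 = 92.1.

92.1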